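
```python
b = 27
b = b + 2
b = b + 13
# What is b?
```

Trace:
`b = 27` → b = 27
`b = b + 2` → b = 29
`b = b + 13` → b = 42
So b = 42

Answer: 42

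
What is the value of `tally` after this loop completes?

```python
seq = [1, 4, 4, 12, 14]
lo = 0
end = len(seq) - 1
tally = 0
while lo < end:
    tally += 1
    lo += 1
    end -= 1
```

Iterations until pointers meet (list length 5)
`tally` takes the values: 0 → 1 → 2

Answer: 2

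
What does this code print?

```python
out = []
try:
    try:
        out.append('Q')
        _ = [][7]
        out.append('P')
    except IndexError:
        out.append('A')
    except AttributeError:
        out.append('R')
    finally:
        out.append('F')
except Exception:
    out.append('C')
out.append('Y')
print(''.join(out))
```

Execution trace: 'Q' (inner try body) → 'A' (inner except IndexError) → 'F' (inner finally) → 'Y' (after the try/except). Output: QAFY

Answer: QAFY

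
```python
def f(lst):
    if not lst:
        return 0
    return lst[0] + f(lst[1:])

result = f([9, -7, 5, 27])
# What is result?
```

9 + (-7) + 5 + 27 + 0 = 34

Answer: 34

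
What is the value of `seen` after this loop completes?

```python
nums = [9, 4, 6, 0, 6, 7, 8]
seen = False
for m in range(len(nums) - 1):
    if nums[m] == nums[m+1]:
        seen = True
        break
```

Check consecutive duplicates in [9, 4, 6, 0, 6, 7, 8]
`seen` takes the values: False

Answer: False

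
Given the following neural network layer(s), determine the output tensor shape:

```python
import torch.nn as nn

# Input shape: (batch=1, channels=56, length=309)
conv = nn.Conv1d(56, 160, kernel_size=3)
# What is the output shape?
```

Input: (1, 56, 309) -> Output: (1, 160, 307)

Answer: (1, 160, 307)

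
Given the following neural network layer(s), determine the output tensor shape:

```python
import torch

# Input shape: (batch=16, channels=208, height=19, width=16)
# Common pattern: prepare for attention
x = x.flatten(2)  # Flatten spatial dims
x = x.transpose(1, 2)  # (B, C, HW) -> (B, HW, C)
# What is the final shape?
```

Input: (16, 208, 19, 16) -> after flatten(2): (16, 208, 304) -> Output: (16, 304, 208)

Answer: (16, 304, 208)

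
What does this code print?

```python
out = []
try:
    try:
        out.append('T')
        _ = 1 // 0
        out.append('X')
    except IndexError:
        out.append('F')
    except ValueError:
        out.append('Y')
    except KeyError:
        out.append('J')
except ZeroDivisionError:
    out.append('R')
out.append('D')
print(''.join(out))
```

Execution trace: 'T' (inner try body) → 'R' (outer except ZeroDivisionError) → 'D' (after the try/except). Output: TRD

Answer: TRD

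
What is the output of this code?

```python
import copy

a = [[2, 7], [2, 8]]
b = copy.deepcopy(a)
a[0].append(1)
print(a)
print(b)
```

Key concept: deep copy is fully independent.
Step by step:
`a = [[2, 7], [2, 8]]` → a = [[2, 7], [2, 8]]
`b = copy.deepcopy(a)` → b = [[2, 7], [2, 8]]
`a[0].append(1)` → a = [[2, 7, 1], [2, 8]]
`print(a)` → prints [[2, 7, 1], [2, 8]]
`print(b)` → prints [[2, 7], [2, 8]]

Answer:
[[2, 7, 1], [2, 8]]
[[2, 7], [2, 8]]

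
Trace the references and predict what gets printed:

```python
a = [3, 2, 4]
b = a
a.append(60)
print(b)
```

Key concept: basic list aliasing.
Step by step:
`a = [3, 2, 4]` → a = [3, 2, 4]
`b = a` → b = [3, 2, 4] (same object as a)
`a.append(60)` → a = [3, 2, 4, 60] (same object as b); b = [3, 2, 4, 60] (same object as a)
`print(b)` → prints [3, 2, 4, 60]

Answer: [3, 2, 4, 60]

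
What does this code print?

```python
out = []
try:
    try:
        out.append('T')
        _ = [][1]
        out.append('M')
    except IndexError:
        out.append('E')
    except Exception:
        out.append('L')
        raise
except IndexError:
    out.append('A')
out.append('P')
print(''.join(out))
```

Execution trace: 'T' (inner try body) → 'E' (inner except IndexError) → 'P' (after the try/except). Output: TEP

Answer: TEP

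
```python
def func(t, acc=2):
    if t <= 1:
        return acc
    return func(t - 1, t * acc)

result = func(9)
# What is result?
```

Accumulator trace (n, acc): (9, 2) -> (8, 18) -> (7, 144) -> (6, 1008) -> (5, 6048) -> (4, 30240) -> (3, 120960) -> (2, 362880) -> (1, 725760) -> return 725760

Answer: 725760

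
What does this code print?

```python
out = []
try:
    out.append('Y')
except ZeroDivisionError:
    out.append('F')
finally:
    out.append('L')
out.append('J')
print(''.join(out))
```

Execution trace: 'Y' (try body, no exception) → 'L' (finally) → 'J' (after the try/except). Output: YLJ

Answer: YLJ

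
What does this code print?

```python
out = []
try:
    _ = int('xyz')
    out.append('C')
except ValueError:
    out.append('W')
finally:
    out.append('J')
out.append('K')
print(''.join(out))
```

Execution trace: 'W' (except ValueError) → 'J' (finally) → 'K' (after the try/except). Output: WJK

Answer: WJK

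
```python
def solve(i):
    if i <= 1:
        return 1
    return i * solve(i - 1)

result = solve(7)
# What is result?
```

solve(7) = 7 * 6 * 5 * 4 * 3 * 2 * 1 = 5040

Answer: 5040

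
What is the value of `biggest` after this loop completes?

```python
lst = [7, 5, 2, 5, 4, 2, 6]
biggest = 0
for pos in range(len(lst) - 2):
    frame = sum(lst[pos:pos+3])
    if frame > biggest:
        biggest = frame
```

Max sum of 3-element window in [7, 5, 2, 5, 4, 2, 6]
`biggest` takes the values: 0 → 14

Answer: 14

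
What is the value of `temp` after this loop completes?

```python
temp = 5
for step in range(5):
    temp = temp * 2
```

Multiply by 2, 5 times: 5 * 2^5 = 160
`temp` takes the values: 5 → 10 → 20 → 40 → 80 → 160

Answer: 160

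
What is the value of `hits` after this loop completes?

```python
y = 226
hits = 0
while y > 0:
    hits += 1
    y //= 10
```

Count digits by repeated division by 10
`hits` takes the values: 0 → 1 → 2 → 3

Answer: 3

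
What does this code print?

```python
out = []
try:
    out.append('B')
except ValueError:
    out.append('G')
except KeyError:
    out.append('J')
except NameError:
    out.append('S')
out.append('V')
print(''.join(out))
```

Execution trace: 'B' (try body, no exception) → 'V' (after the try/except). Output: BV

Answer: BV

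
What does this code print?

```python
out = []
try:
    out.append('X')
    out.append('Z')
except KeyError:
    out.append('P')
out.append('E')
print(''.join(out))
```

Execution trace: 'X' (try body) → 'Z' (try body, no exception) → 'E' (after the try/except). Output: XZE

Answer: XZE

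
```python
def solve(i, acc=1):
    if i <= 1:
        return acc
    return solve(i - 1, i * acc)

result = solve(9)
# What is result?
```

Accumulator trace (n, acc): (9, 1) -> (8, 9) -> (7, 72) -> (6, 504) -> (5, 3024) -> (4, 15120) -> (3, 60480) -> (2, 181440) -> (1, 362880) -> return 362880

Answer: 362880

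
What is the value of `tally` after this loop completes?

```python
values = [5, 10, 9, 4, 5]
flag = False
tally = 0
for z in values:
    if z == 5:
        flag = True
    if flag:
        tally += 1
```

Count elements after first 5 in [5, 10, 9, 4, 5]
`tally` takes the values: 0 → 1 → 2 → 3 → 4 → 5

Answer: 5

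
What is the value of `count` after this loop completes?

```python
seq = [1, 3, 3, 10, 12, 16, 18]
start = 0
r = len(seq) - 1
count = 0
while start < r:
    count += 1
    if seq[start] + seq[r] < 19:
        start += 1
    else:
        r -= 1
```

Steps to find pair summing to 19
`count` takes the values: 0 → 1 → 2 → 3 → 4 → 5 → 6

Answer: 6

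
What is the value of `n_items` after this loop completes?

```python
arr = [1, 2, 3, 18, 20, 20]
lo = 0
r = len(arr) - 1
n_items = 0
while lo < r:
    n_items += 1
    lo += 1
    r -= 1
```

Iterations until pointers meet (list length 6)
`n_items` takes the values: 0 → 1 → 2 → 3

Answer: 3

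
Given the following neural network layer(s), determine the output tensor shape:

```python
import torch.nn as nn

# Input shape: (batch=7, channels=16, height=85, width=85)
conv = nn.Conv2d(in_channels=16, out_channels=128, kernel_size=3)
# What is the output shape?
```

Input: (7, 16, 85, 85) -> Output: (7, 128, 83, 83)

Answer: (7, 128, 83, 83)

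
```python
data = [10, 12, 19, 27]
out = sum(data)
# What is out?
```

Trace:
`data = [10, 12, 19, 27]` → data = [10, 12, 19, 27]
`out = sum(data)` → out = 68
So out = 68

Answer: 68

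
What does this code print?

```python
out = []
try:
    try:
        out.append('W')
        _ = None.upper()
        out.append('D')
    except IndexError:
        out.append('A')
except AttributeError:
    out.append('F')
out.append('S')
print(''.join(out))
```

Execution trace: 'W' (try body) → 'F' (outer except AttributeError) → 'S' (after the try/except). Output: WFS

Answer: WFS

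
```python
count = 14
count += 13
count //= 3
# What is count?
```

Trace:
`count = 14` → count = 14
`count += 13` → count = 27
`count //= 3` → count = 9
So count = 9

Answer: 9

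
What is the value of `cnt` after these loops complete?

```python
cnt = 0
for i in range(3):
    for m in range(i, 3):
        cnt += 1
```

Upper triangle: 3 + 2 + ... + 1
`cnt` takes the values: 0 → 1 → 2 → 3 → 4 → 5 → 6

Answer: 6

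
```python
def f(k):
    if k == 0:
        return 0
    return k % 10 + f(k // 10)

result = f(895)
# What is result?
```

Sum of digits of 895: 5 + 9 + 8 = 22

Answer: 22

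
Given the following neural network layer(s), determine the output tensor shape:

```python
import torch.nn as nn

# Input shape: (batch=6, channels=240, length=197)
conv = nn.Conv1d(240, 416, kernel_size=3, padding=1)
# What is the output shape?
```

Input: (6, 240, 197) -> Output: (6, 416, 197)

Answer: (6, 416, 197)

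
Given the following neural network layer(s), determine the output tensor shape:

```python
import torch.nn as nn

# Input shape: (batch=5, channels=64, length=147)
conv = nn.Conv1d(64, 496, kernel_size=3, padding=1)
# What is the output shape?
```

Input: (5, 64, 147) -> Output: (5, 496, 147)

Answer: (5, 496, 147)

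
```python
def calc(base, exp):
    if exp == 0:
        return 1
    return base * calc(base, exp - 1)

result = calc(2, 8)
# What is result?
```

calc(2, 8) = 2 * 2 * 2 * 2 * 2 * 2 * 2 * 2 = 256

Answer: 256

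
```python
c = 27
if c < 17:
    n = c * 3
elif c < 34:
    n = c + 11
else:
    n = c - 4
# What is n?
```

Trace:
`c = 27` → c = 27
`if c < 17: ...` → c < 17 is False, c < 34 is True → n = 38
So n = 38

Answer: 38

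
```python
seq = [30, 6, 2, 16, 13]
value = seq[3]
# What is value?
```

Trace:
`seq = [30, 6, 2, 16, 13]` → seq = [30, 6, 2, 16, 13]
`value = seq[3]` → value = 16
So value = 16

Answer: 16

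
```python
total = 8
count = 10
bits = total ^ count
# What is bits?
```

Trace:
`total = 8` → total = 8
`count = 10` → count = 10
`bits = total ^ count` → bits = 2
So bits = 2

Answer: 2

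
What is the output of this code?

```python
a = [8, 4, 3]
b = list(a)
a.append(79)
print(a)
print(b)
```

Key concept: list() constructor creates copy.
Step by step:
`a = [8, 4, 3]` → a = [8, 4, 3]
`b = list(a)` → b = [8, 4, 3]
`a.append(79)` → a = [8, 4, 3, 79]
`print(a)` → prints [8, 4, 3, 79]
`print(b)` → prints [8, 4, 3]

Answer:
[8, 4, 3, 79]
[8, 4, 3]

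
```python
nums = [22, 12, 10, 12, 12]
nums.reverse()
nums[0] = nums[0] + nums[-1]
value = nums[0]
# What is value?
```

Trace:
`nums = [22, 12, 10, 12, 12]` → nums = [22, 12, 10, 12, 12]
`nums.reverse()` → nums = [12, 12, 10, 12, 22]
`nums[0] = nums[0] + nums[-1]` → nums = [34, 12, 10, 12, 22]
`value = nums[0]` → value = 34
So value = 34

Answer: 34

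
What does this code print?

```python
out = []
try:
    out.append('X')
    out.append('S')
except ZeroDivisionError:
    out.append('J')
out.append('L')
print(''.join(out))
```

Execution trace: 'X' (try body) → 'S' (try body, no exception) → 'L' (after the try/except). Output: XSL

Answer: XSL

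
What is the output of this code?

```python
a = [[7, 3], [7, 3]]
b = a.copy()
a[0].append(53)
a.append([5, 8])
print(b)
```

Key concept: shallow copy with nested lists.
Step by step:
`a = [[7, 3], [7, 3]]` → a = [[7, 3], [7, 3]]
`b = a.copy()` → b = [[7, 3], [7, 3]]
`a[0].append(53)` → a = [[7, 3, 53], [7, 3]]; b = [[7, 3, 53], [7, 3]]
`a.append([5, 8])` → a = [[7, 3, 53], [7, 3], [5, 8]]
`print(b)` → prints [[7, 3, 53], [7, 3]]

Answer: [[7, 3, 53], [7, 3]]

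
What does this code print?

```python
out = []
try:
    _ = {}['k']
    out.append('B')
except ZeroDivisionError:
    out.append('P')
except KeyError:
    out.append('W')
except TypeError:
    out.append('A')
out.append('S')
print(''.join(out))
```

Execution trace: 'W' (except KeyError) → 'S' (after the try/except). Output: WS

Answer: WS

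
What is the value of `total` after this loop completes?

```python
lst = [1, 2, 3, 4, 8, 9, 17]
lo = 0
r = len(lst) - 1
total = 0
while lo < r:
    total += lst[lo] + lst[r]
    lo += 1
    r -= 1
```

Sum of pairs from ends
`total` takes the values: 0 → 18 → 29 → 40

Answer: 40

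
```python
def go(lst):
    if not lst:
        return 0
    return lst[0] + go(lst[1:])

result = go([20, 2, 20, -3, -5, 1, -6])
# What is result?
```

20 + 2 + 20 + (-3) + (-5) + 1 + (-6) + 0 = 29

Answer: 29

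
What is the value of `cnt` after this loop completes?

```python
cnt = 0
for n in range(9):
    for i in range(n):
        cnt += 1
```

Triangle number: 0+1+2+...+8
`cnt` takes the values: 0 → 1 → 2 → 3 → 4 → 5 → 6 → 7 → 8 → 9 → 10 → 11 → 12 → 13 → 14 → 15 → 16 → 17 → 18 → 19 → 20 → 21 → 22 → 23 → 24 → 25 → 26 → 27 → 28 → 29 → 30 → 31 → 32 → 33 → 34 → 35 → 36

Answer: 36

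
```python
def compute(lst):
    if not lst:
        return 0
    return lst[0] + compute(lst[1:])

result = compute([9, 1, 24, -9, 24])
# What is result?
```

9 + 1 + 24 + (-9) + 24 + 0 = 49

Answer: 49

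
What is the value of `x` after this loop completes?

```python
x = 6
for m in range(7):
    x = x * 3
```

Multiply by 3, 7 times: 6 * 3^7 = 13122
`x` takes the values: 6 → 18 → 54 → 162 → 486 → 1458 → 4374 → 13122

Answer: 13122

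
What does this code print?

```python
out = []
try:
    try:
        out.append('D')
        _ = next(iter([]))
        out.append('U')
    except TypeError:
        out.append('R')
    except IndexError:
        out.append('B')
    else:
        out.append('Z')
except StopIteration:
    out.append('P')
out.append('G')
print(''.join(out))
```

Execution trace: 'D' (try body) → 'P' (outer except StopIteration) → 'G' (after the try/except). Output: DPG

Answer: DPG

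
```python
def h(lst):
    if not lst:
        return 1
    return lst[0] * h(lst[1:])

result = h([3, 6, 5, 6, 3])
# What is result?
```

Product over [3, 6, 5, 6, 3] = 3 * 6 * 5 * 6 * 3 = 1620

Answer: 1620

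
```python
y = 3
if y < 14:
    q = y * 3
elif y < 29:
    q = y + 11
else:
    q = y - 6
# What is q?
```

Trace:
`y = 3` → y = 3
`if y < 14: ...` → y < 14 is True → q = 9
So q = 9

Answer: 9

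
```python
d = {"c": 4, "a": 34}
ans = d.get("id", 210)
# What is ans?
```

Trace:
`d = {"c": 4, "a": 34}` → d = {'c': 4, 'a': 34}
`ans = d.get("id", 210)` → ans = 210
So ans = 210

Answer: 210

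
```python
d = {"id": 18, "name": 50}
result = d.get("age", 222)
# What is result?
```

Trace:
`d = {"id": 18, "name": 50}` → d = {'id': 18, 'name': 50}
`result = d.get("age", 222)` → result = 222
So result = 222

Answer: 222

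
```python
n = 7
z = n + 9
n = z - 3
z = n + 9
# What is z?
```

Trace:
`n = 7` → n = 7
`z = n + 9` → z = 16
`n = z - 3` → n = 13
`z = n + 9` → z = 22
So z = 22

Answer: 22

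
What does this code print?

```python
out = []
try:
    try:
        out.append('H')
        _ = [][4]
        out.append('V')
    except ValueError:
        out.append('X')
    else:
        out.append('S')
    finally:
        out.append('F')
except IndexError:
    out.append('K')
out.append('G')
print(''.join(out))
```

Execution trace: 'H' (inner try body) → 'F' (inner finally) → 'K' (outer except IndexError) → 'G' (after the try/except). Output: HFKG

Answer: HFKG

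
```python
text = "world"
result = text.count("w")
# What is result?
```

Trace:
`text = "world"` → text = 'world'
`result = text.count("w")` → result = 1
So result = 1

Answer: 1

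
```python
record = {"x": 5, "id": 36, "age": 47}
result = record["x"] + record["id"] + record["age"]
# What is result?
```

Trace:
`record = {"x": 5, "id": 36, "age": 47}` → record = {'x': 5, 'id': 36, 'age': 47}
`result = record["x"] + record["id"] + record["age"]` → result = 88
So result = 88

Answer: 88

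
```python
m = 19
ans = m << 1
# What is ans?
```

Trace:
`m = 19` → m = 19
`ans = m << 1` → ans = 38
So ans = 38

Answer: 38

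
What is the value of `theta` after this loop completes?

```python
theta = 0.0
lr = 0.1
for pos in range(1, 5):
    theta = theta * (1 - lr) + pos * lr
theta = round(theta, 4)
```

Moving average with lr=0.1
`theta` takes the values: 0.0 → 0.1 → 0.29 → 0.561 → 0.9049

Answer: 0.9049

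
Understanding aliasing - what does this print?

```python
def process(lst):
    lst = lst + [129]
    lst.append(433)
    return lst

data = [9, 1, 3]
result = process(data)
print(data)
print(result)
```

Key concept: rebinding parameter vs mutation.
Step by step:
`data = [9, 1, 3]` → data = [9, 1, 3]
`result = process(data)` → result = [9, 1, 3, 129, 433]
`print(data)` → prints [9, 1, 3]
`print(result)` → prints [9, 1, 3, 129, 433]

Answer:
[9, 1, 3]
[9, 1, 3, 129, 433]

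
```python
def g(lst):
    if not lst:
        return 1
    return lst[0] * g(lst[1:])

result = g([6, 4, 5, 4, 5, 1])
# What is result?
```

Product over [6, 4, 5, 4, 5, 1] = 6 * 4 * 5 * 4 * 5 * 1 = 2400

Answer: 2400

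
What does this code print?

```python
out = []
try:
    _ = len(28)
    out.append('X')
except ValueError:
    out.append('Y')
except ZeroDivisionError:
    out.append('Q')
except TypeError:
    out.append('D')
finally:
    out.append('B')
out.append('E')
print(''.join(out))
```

Execution trace: 'D' (except TypeError) → 'B' (finally) → 'E' (after the try/except). Output: DBE

Answer: DBE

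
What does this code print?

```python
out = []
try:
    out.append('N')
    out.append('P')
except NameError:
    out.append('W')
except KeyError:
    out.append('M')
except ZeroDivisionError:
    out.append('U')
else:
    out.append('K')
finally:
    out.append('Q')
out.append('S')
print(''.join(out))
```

Execution trace: 'N' (try body) → 'P' (try body, no exception) → 'K' (else) → 'Q' (finally) → 'S' (after the try/except). Output: NPKQS

Answer: NPKQS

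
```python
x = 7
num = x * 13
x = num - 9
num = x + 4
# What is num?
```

Trace:
`x = 7` → x = 7
`num = x * 13` → num = 91
`x = num - 9` → x = 82
`num = x + 4` → num = 86
So num = 86

Answer: 86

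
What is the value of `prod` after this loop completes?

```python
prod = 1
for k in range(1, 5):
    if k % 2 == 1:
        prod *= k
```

Product of odd numbers 1 to 4
`prod` takes the values: 1 → 3

Answer: 3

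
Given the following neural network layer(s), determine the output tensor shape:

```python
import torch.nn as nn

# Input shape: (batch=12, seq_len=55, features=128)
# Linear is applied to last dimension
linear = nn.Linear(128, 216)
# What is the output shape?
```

Input: (12, 55, 128) -> Output: (12, 55, 216)

Answer: (12, 55, 216)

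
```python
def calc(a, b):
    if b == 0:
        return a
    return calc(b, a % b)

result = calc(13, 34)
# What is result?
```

calc(13, 34) -> calc(34, 13) -> calc(13, 8) -> calc(8, 5) -> calc(5, 3) -> calc(3, 2) -> calc(2, 1) -> calc(1, 0) -> 1

Answer: 1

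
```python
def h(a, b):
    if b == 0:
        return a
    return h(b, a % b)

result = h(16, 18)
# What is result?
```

h(16, 18) -> h(18, 16) -> h(16, 2) -> h(2, 0) -> 2

Answer: 2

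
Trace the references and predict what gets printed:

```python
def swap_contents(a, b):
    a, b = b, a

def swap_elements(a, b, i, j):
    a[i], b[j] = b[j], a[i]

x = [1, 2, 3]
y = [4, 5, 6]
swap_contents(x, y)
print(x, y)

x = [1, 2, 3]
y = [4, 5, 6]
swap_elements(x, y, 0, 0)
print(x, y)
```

Key concept: parameter rebinding vs mutation.
Step by step:
`x = [1, 2, 3]` → x = [1, 2, 3]
`y = [4, 5, 6]` → y = [4, 5, 6]
`swap_contents(x, y)` → no visible change to tracked variables
`print(x, y)` → prints [1, 2, 3] [4, 5, 6]
`x = [1, 2, 3]` → x = [1, 2, 3]
`y = [4, 5, 6]` → y = [4, 5, 6]
`swap_elements(x, y, 0, 0)` → x = [4, 2, 3]; y = [1, 5, 6]
`print(x, y)` → prints [4, 2, 3] [1, 5, 6]

Answer:
[1, 2, 3] [4, 5, 6]
[4, 2, 3] [1, 5, 6]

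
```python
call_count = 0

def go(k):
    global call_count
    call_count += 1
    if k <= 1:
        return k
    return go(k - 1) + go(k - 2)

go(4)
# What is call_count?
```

Calls(k) = 1 + Calls(k-1) + Calls(k-2); Calls(0)=Calls(1)=1. For k=4 this gives 9.

Answer: 9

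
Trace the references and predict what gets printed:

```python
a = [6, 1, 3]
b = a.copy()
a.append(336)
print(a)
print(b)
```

Key concept: list.copy() creates independent copy.
Step by step:
`a = [6, 1, 3]` → a = [6, 1, 3]
`b = a.copy()` → b = [6, 1, 3]
`a.append(336)` → a = [6, 1, 3, 336]
`print(a)` → prints [6, 1, 3, 336]
`print(b)` → prints [6, 1, 3]

Answer:
[6, 1, 3, 336]
[6, 1, 3]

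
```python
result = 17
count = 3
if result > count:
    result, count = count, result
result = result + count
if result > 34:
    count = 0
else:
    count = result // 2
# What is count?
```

Trace:
`result = 17` → result = 17
`count = 3` → count = 3
`if result > count: ...` → result > count is True → result = 3; count = 17
`result = result + count` → result = 20
`if result > 34: ...` → result > 34 is False, take else branch → count = 10
So count = 10

Answer: 10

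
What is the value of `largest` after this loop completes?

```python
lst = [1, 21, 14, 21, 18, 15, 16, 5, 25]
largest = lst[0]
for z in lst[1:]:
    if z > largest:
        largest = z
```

Maximum of [1, 21, 14, 21, 18, 15, 16, 5, 25]
`largest` takes the values: 1 → 21 → 25

Answer: 25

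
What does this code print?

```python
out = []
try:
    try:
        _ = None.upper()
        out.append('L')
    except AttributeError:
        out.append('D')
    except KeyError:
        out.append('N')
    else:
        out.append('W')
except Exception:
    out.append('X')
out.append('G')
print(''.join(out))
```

Execution trace: 'D' (inner except AttributeError) → 'G' (after the try/except). Output: DG

Answer: DG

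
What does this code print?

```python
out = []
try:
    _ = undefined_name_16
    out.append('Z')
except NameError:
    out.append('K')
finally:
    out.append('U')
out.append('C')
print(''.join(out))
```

Execution trace: 'K' (except NameError) → 'U' (finally) → 'C' (after the try/except). Output: KUC

Answer: KUC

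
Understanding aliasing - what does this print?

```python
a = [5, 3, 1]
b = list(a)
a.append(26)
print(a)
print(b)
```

Key concept: list() constructor creates copy.
Step by step:
`a = [5, 3, 1]` → a = [5, 3, 1]
`b = list(a)` → b = [5, 3, 1]
`a.append(26)` → a = [5, 3, 1, 26]
`print(a)` → prints [5, 3, 1, 26]
`print(b)` → prints [5, 3, 1]

Answer:
[5, 3, 1, 26]
[5, 3, 1]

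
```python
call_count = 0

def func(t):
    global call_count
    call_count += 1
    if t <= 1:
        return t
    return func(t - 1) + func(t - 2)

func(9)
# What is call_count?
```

Calls(t) = 1 + Calls(t-1) + Calls(t-2); Calls(0)=Calls(1)=1. For t=9 this gives 109.

Answer: 109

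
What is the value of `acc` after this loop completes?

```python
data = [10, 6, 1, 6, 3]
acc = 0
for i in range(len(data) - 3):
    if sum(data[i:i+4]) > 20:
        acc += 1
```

Count windows with sum > 20
`acc` takes the values: 0 → 1

Answer: 1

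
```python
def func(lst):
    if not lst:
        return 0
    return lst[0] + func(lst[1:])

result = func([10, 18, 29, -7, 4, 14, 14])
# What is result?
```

10 + 18 + 29 + (-7) + 4 + 14 + 14 + 0 = 82

Answer: 82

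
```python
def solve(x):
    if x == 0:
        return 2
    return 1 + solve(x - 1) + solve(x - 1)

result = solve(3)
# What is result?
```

solve(x) = 1 + 2·solve(x-1), solve(0)=2. Closed form: (2+1)·2^3 - 1 = 23.

Answer: 23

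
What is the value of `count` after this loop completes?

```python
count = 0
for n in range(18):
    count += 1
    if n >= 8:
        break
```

Loop breaks when n reaches 8, count is 9
`count` takes the values: 0 → 1 → 2 → 3 → 4 → 5 → 6 → 7 → 8 → 9

Answer: 9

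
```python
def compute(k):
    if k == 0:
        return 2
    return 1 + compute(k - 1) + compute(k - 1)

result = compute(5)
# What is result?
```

compute(k) = 1 + 2·compute(k-1), compute(0)=2. Closed form: (2+1)·2^5 - 1 = 95.

Answer: 95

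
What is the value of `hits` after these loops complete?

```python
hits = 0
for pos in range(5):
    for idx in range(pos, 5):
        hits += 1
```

Upper triangle: 5 + 4 + ... + 1
`hits` takes the values: 0 → 1 → 2 → 3 → 4 → 5 → 6 → 7 → 8 → 9 → 10 → 11 → 12 → 13 → 14 → 15

Answer: 15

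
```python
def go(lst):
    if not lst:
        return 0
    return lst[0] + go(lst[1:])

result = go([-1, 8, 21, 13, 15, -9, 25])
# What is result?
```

(-1) + 8 + 21 + 13 + 15 + (-9) + 25 + 0 = 72

Answer: 72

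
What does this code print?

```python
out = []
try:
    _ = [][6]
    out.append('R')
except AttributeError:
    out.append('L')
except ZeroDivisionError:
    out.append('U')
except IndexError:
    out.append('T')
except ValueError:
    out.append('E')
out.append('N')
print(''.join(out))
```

Execution trace: 'T' (except IndexError) → 'N' (after the try/except). Output: TN

Answer: TN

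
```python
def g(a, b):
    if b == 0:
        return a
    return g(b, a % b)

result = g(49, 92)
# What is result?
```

g(49, 92) -> g(92, 49) -> g(49, 43) -> g(43, 6) -> g(6, 1) -> g(1, 0) -> 1

Answer: 1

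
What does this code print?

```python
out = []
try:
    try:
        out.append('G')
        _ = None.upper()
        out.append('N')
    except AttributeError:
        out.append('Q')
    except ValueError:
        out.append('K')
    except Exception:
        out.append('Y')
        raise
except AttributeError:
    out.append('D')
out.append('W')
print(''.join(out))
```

Execution trace: 'G' (inner try body) → 'Q' (inner except AttributeError) → 'W' (after the try/except). Output: GQW

Answer: GQW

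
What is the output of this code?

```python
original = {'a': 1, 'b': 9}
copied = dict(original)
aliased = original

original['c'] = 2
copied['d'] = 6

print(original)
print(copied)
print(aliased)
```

Key concept: dict() creates copy, assignment creates alias.
Step by step:
`original = {'a': 1, 'b': 9}` → original = {'a': 1, 'b': 9}
`copied = dict(original)` → copied = {'a': 1, 'b': 9}
`aliased = original` → aliased = {'a': 1, 'b': 9} (same object as original)
`original['c'] = 2` → original = {'a': 1, 'b': 9, 'c': 2} (same object as aliased); aliased = {'a': 1, 'b': 9, 'c': 2} (same object as original)
`copied['d'] = 6` → copied = {'a': 1, 'b': 9, 'd': 6}
`print(original)` → prints {'a': 1, 'b': 9, 'c': 2}
`print(copied)` → prints {'a': 1, 'b': 9, 'd': 6}
`print(aliased)` → prints {'a': 1, 'b': 9, 'c': 2}

Answer:
{'a': 1, 'b': 9, 'c': 2}
{'a': 1, 'b': 9, 'd': 6}
{'a': 1, 'b': 9, 'c': 2}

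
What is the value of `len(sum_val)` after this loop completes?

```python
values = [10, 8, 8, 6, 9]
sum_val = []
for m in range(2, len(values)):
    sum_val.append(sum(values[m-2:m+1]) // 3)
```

Number of 3-element averages
`sum_val` takes the values: [] → [8] → [8, 7] → [8, 7, 7]
So `len(sum_val)` = 3

Answer: 3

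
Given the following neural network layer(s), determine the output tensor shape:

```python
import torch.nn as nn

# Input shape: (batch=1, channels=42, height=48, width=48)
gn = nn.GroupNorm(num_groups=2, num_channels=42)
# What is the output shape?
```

Input: (1, 42, 48, 48) -> Output: (1, 42, 48, 48)

Answer: (1, 42, 48, 48)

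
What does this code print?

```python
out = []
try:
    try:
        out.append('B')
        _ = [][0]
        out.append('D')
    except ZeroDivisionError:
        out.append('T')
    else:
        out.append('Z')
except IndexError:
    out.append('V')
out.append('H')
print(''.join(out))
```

Execution trace: 'B' (try body) → 'V' (outer except IndexError) → 'H' (after the try/except). Output: BVH

Answer: BVH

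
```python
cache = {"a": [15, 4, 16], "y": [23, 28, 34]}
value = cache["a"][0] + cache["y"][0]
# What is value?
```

Trace:
`cache = {"a": [15, 4, 16], "y": [23, 28, 34]}` → cache = {'a': [15, 4, 16], 'y': [23, 28, 34]}
`value = cache["a"][0] + cache["y"][0]` → value = 38
So value = 38

Answer: 38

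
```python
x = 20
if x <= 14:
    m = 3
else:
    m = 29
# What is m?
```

Trace:
`x = 20` → x = 20
`if x <= 14: ...` → x <= 14 is False, take else branch → m = 29
So m = 29

Answer: 29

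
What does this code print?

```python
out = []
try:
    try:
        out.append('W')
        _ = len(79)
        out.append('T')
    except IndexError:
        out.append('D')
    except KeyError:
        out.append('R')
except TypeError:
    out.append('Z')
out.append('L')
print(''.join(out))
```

Execution trace: 'W' (try body) → 'Z' (outer except TypeError) → 'L' (after the try/except). Output: WZL

Answer: WZL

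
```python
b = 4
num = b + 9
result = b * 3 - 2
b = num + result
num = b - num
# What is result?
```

Trace:
`b = 4` → b = 4
`num = b + 9` → num = 13
`result = b * 3 - 2` → result = 10
`b = num + result` → b = 23
`num = b - num` → num = 10
So result = 10

Answer: 10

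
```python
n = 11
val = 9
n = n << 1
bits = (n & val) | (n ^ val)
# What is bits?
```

Trace:
`n = 11` → n = 11
`val = 9` → val = 9
`n = n << 1` → n = 22
`bits = (n & val) | (n ^ val)` → bits = 31
So bits = 31

Answer: 31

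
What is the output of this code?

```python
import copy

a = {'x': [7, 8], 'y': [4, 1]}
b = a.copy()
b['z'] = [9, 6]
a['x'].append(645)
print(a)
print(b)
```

Key concept: shallow copy of dict with mutable values.
Step by step:
`a = {'x': [7, 8], 'y': [4, 1]}` → a = {'x': [7, 8], 'y': [4, 1]}
`b = a.copy()` → b = {'x': [7, 8], 'y': [4, 1]}
`b['z'] = [9, 6]` → b = {'x': [7, 8], 'y': [4, 1], 'z': [9, 6]}
`a['x'].append(645)` → a = {'x': [7, 8, 645], 'y': [4, 1]}; b = {'x': [7, 8, 645], 'y': [4, 1], 'z': [9, 6]}
`print(a)` → prints {'x': [7, 8, 645], 'y': [4, 1]}
`print(b)` → prints {'x': [7, 8, 645], 'y': [4, 1], 'z': [9, 6]}

Answer:
{'x': [7, 8, 645], 'y': [4, 1]}
{'x': [7, 8, 645], 'y': [4, 1], 'z': [9, 6]}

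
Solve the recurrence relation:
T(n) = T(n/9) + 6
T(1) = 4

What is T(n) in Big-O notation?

Each step divides n by 9 and adds 6. After log_9(n) steps we reach T(1)=4. So T(n) = 6·log_9(n) + 4 = O(log n).

Answer: O(log n)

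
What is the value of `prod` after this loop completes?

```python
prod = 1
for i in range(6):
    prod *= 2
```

2^6 = 64
`prod` takes the values: 1 → 2 → 4 → 8 → 16 → 32 → 64

Answer: 64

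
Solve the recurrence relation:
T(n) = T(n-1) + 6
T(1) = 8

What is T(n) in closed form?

Unrolling: T(n) = T(1) + 6·(n-1) = 8 + 6(n-1) = 6n + 2.

Answer: T(n) = 6n + 2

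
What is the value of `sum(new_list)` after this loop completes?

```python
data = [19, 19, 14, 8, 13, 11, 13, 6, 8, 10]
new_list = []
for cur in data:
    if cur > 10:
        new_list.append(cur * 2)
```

Sum of doubled values > 10
`new_list` takes the values: [] → [38] → [38, 38] → [38, 38, 28] → [38, 38, 28, 26] → [38, 38, 28, 26, 22] → [38, 38, 28, 26, 22, 26]
So `sum(new_list)` = 178

Answer: 178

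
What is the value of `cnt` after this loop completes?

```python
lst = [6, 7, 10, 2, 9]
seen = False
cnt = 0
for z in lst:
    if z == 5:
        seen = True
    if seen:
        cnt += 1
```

Count elements after first 5 in [6, 7, 10, 2, 9]
`cnt` takes the values: 0

Answer: 0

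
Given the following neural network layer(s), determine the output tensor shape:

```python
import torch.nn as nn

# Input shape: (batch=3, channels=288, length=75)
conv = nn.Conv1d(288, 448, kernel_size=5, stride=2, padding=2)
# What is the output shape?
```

Input: (3, 288, 75) -> Output: (3, 448, 38)

Answer: (3, 448, 38)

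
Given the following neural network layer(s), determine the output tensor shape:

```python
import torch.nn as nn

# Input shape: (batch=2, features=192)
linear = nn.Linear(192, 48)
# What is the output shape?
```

Input: (2, 192) -> Output: (2, 48)

Answer: (2, 48)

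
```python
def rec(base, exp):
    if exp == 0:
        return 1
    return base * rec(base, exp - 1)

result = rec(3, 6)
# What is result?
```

rec(3, 6) = 3 * 3 * 3 * 3 * 3 * 3 = 729

Answer: 729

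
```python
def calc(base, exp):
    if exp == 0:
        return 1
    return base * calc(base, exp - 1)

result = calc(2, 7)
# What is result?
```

calc(2, 7) = 2 * 2 * 2 * 2 * 2 * 2 * 2 = 128

Answer: 128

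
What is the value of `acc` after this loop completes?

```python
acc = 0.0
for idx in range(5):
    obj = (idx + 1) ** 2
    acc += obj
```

Sum of squared losses 1² + 2² + ... + 5²
`acc` takes the values: 0.0 → 1.0 → 5.0 → 14.0 → 30.0 → 55.0

Answer: 55.0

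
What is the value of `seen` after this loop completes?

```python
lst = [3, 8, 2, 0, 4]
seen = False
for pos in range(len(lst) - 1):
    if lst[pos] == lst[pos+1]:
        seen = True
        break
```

Check consecutive duplicates in [3, 8, 2, 0, 4]
`seen` takes the values: False

Answer: False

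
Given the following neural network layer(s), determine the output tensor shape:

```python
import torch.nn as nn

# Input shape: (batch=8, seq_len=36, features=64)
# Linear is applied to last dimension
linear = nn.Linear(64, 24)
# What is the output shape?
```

Input: (8, 36, 64) -> Output: (8, 36, 24)

Answer: (8, 36, 24)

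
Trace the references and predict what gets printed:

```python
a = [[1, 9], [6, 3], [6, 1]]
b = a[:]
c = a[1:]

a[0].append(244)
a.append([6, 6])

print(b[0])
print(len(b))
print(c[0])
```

Key concept: slice with nested mutation.
Step by step:
`a = [[1, 9], [6, 3], [6, 1]]` → a = [[1, 9], [6, 3], [6, 1]]
`b = a[:]` → b = [[1, 9], [6, 3], [6, 1]]
`c = a[1:]` → c = [[6, 3], [6, 1]]
`a[0].append(244)` → a = [[1, 9, 244], [6, 3], [6, 1]]; b = [[1, 9, 244], [6, 3], [6, 1]]
`a.append([6, 6])` → a = [[1, 9, 244], [6, 3], [6, 1], [6, 6]]
`print(b[0])` → prints [1, 9, 244]
`print(len(b))` → prints 3
`print(c[0])` → prints [6, 3]

Answer:
[1, 9, 244]
3
[6, 3]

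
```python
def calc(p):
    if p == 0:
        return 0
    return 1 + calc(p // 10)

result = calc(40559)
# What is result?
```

Count of digits of 40559: 5

Answer: 5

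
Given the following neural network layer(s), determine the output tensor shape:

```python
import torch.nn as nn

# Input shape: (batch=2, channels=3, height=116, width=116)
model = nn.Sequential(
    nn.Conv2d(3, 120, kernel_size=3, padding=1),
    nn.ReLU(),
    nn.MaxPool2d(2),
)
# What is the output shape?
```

Input: (2, 3, 116, 116) -> after Conv2d: (2, 120, 116, 116) -> after ReLU: (2, 120, 116, 116) -> Output: (2, 120, 58, 58)

Answer: (2, 120, 58, 58)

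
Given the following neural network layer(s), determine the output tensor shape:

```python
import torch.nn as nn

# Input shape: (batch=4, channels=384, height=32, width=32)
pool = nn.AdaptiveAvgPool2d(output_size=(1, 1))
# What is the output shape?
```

Input: (4, 384, 32, 32) -> Output: (4, 384, 1, 1)

Answer: (4, 384, 1, 1)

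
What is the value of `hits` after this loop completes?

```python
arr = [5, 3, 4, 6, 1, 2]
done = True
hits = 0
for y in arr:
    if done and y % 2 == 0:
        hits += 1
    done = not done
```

Count even values at even positions
`hits` takes the values: 0 → 1

Answer: 1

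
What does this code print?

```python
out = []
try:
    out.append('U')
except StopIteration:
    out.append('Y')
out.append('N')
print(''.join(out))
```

Execution trace: 'U' (try body, no exception) → 'N' (after the try/except). Output: UN

Answer: UN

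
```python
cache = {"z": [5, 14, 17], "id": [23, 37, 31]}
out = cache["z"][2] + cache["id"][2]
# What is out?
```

Trace:
`cache = {"z": [5, 14, 17], "id": [23, 37, 31]}` → cache = {'z': [5, 14, 17], 'id': [23, 37, 31]}
`out = cache["z"][2] + cache["id"][2]` → out = 48
So out = 48

Answer: 48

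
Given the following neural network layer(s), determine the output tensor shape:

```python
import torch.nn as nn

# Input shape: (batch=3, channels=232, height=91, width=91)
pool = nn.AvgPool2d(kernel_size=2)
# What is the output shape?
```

Input: (3, 232, 91, 91) -> Output: (3, 232, 45, 45)

Answer: (3, 232, 45, 45)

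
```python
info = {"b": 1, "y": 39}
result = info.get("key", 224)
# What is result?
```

Trace:
`info = {"b": 1, "y": 39}` → info = {'b': 1, 'y': 39}
`result = info.get("key", 224)` → result = 224
So result = 224

Answer: 224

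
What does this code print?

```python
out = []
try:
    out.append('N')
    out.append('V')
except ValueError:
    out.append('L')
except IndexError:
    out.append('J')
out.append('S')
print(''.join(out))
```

Execution trace: 'N' (try body) → 'V' (try body, no exception) → 'S' (after the try/except). Output: NVS

Answer: NVS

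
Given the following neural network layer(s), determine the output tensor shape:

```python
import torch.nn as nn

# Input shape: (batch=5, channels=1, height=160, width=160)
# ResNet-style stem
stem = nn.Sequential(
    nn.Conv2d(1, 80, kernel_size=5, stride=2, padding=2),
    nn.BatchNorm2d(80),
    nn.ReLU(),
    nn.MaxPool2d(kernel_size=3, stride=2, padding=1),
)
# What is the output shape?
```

Input: (5, 1, 160, 160) -> after Conv2d 5x5 stride=2: (5, 80, 80, 80) -> Output: (5, 80, 40, 40)

Answer: (5, 80, 40, 40)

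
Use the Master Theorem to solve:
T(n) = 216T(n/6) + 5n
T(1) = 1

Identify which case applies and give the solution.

a=216, b=6, f(n)=5n. log_6(216) = 3. Since c=1 < 3, Case 1 applies: T(n) = Θ(n^log_b(a)) = O(n^3).

Answer: O(n^3) - Case 1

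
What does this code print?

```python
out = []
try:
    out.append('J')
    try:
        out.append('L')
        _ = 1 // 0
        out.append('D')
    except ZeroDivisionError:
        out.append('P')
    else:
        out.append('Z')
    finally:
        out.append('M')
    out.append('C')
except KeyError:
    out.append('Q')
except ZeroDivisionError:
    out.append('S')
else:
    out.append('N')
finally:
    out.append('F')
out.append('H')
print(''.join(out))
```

Execution trace: 'J' (try body) → 'L' (inner try body) → 'P' (inner except ZeroDivisionError) → 'M' (inner finally) → 'C' (try body, no exception) → 'N' (else) → 'F' (finally) → 'H' (after the try/except). Output: JLPMCNFH

Answer: JLPMCNFH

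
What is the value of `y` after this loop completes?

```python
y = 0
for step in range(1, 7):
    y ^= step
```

XOR of 1 to 6
`y` takes the values: 0 → 1 → 3 → 0 → 4 → 1 → 7

Answer: 7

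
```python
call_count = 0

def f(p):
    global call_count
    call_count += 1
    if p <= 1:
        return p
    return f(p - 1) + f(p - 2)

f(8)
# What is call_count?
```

Calls(p) = 1 + Calls(p-1) + Calls(p-2); Calls(0)=Calls(1)=1. For p=8 this gives 67.

Answer: 67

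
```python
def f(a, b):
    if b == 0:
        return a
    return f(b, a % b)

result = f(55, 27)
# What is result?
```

f(55, 27) -> f(27, 1) -> f(1, 0) -> 1

Answer: 1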